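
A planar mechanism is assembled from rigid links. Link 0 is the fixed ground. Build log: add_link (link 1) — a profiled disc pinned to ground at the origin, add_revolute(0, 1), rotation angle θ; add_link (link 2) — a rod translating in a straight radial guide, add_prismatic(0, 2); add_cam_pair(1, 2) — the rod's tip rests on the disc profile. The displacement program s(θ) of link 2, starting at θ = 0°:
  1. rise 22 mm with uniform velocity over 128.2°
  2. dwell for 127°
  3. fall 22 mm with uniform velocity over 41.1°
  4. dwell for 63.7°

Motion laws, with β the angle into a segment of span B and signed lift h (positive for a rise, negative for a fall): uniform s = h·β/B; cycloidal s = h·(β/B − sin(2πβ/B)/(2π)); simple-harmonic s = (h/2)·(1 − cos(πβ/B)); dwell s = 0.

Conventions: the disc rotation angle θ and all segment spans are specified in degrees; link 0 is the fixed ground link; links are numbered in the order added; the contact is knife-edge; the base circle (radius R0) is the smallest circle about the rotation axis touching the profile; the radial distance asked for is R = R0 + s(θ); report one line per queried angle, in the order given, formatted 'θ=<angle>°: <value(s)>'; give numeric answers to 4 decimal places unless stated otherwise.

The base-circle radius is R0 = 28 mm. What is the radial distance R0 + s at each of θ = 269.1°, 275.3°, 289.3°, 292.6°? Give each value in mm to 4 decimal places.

seg 1 [0°–128.2°] uniform, h=22: full span → s += 22 → s = 22.0000
seg 2 [128.2°–255.2°] dwell: s stays 22.0000
seg 3 [255.2°–296.3°] uniform, h=-22: θ=269.1° here. β=13.9, B=41.1. -22·13.9/41.1 = -7.4404 → s = 14.5596
seg 3 [255.2°–296.3°] uniform, h=-22: θ=275.3° here. β=20.1, B=41.1. -22·20.1/41.1 = -10.7591 → s = 11.2409
seg 3 [255.2°–296.3°] uniform, h=-22: θ=289.3° here. β=34.1, B=41.1. -22·34.1/41.1 = -18.2530 → s = 3.7470
seg 3 [255.2°–296.3°] uniform, h=-22: θ=292.6° here. β=37.4, B=41.1. -22·37.4/41.1 = -20.0195 → s = 1.9805
θ=269.1°: R = R0 + s = 28 + 14.5596 = 42.5596
θ=275.3°: R = R0 + s = 28 + 11.2409 = 39.2409
θ=289.3°: R = R0 + s = 28 + 3.7470 = 31.7470
θ=292.6°: R = R0 + s = 28 + 1.9805 = 29.9805

θ=269.1°: 42.5596
θ=275.3°: 39.2409
θ=289.3°: 31.7470
θ=292.6°: 29.9805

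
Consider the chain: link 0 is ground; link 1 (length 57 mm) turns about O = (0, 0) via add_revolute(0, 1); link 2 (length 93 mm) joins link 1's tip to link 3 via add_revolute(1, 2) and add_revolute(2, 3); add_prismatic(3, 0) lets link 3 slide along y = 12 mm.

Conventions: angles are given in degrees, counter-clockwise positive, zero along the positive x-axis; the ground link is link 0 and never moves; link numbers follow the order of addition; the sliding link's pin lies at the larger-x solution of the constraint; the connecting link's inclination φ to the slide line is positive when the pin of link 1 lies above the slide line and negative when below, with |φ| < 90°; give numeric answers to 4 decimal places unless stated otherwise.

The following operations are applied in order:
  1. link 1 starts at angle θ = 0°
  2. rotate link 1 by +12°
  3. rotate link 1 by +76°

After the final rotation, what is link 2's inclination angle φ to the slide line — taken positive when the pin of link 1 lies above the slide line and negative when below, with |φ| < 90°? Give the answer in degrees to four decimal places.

geometry: r = 57 mm, L = 93 mm, e = 12 mm; θ starts at 0°
rotate link 1 by +12°: θ ← 0° +12° = 12°
rotate link 1 by +76°: θ ← 12° +76° = 88°
h = r sin θ − e = 56.965277 − 12 = 44.965277
sin φ = h / L = 44.965277 / 93 = 0.48349760
φ = arcsin(0.48349760) = 28.914086°

28.9141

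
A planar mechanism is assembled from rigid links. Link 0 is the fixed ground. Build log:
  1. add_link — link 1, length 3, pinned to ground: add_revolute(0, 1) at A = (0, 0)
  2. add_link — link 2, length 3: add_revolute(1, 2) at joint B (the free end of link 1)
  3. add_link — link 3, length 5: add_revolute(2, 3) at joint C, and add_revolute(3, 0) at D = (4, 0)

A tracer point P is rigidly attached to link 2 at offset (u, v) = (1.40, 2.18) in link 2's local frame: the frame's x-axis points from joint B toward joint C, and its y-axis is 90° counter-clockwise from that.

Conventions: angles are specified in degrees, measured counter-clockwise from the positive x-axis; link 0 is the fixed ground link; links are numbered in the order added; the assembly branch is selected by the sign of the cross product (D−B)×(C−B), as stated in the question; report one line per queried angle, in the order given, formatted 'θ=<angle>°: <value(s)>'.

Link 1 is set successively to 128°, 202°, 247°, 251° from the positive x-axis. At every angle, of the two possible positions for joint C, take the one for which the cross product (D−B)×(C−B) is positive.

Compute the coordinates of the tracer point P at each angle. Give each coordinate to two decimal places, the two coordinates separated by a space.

A=(0,0), D=(4.00,0)
θ=128°: B = A + 3.00·(cos128°, sin128°) = (-1.8470, 2.3640)
θ=128°: |BD| = 6.3068
θ=128°: circle(B,3.00) ∩ circle(D,5.00): a=1.8849, h=2.3339
θ=128°:   candidates: C₊=(0.7754,3.8212) cross=14.719; C₋=(-0.9743,-0.5062) cross=-14.719
θ=128°:   branch + wants cross > 0 → take C=(0.7754,3.8212) (cross=14.719)
θ=128°: ex = (C−B)/|BC| = (0.8741,0.4857); ey = (-0.4857,0.8741)
θ=128°: P = B + 1.40·ex + 2.18·ey = (-1.6821,4.9496)
θ=202°: B = A + 3.00·(cos202°, sin202°) = (-2.7816, -1.1238)
θ=202°: |BD| = 6.8740
θ=202°: circle(B,3.00) ∩ circle(D,5.00): a=2.2732, h=1.9577
θ=202°:   candidates: C₊=(-0.8590,1.1792) cross=13.457; C₋=(-0.2189,-2.6835) cross=-13.457
θ=202°:   branch + wants cross > 0 → take C=(-0.8590,1.1792) (cross=13.457)
θ=202°: ex = (C−B)/|BC| = (0.6409,0.7677); ey = (-0.7677,0.6409)
θ=202°: P = B + 1.40·ex + 2.18·ey = (-3.5578,1.3480)
θ=247°: B = A + 3.00·(cos247°, sin247°) = (-1.1722, -2.7615)
θ=247°: |BD| = 5.8632
θ=247°: circle(B,3.00) ∩ circle(D,5.00): a=1.5672, h=2.5581
θ=247°:   candidates: C₊=(-0.9946,0.2332) cross=14.999; C₋=(1.4151,-4.2800) cross=-14.999
θ=247°:   branch + wants cross > 0 → take C=(-0.9946,0.2332) (cross=14.999)
θ=247°: ex = (C−B)/|BC| = (0.0592,0.9982); ey = (-0.9982,0.0592)
θ=247°: P = B + 1.40·ex + 2.18·ey = (-3.2655,-1.2349)
θ=251°: B = A + 3.00·(cos251°, sin251°) = (-0.9767, -2.8366)
θ=251°: |BD| = 5.7283
θ=251°: circle(B,3.00) ∩ circle(D,5.00): a=1.4676, h=2.6165
θ=251°:   candidates: C₊=(-0.9973,0.1634) cross=14.988; C₋=(1.5940,-4.3830) cross=-14.988
θ=251°:   branch + wants cross > 0 → take C=(-0.9973,0.1634) (cross=14.988)
θ=251°: ex = (C−B)/|BC| = (-0.0069,1.0000); ey = (-1.0000,-0.0069)
θ=251°: P = B + 1.40·ex + 2.18·ey = (-3.1663,-1.4516)

θ=128°: -1.68 4.95
θ=202°: -3.56 1.35
θ=247°: -3.27 -1.23
θ=251°: -3.17 -1.45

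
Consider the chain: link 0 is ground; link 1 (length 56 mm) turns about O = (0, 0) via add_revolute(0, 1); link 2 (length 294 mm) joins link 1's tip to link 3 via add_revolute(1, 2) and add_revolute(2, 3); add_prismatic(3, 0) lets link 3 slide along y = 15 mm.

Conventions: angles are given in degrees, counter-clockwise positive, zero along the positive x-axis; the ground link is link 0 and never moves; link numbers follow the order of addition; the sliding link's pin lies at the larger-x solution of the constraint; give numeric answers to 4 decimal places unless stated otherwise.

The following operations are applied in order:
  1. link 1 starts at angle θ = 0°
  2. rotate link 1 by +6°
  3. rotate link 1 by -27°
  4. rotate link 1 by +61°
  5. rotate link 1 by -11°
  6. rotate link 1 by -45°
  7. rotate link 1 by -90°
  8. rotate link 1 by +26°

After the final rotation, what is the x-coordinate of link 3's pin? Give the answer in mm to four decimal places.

geometry: r = 56 mm, L = 294 mm, e = 15 mm; θ starts at 0°
rotate link 1 by +6°: θ ← 0° +6° = 6°
rotate link 1 by -27°: θ ← 6° -27° = -21°
rotate link 1 by +61°: θ ← -21° +61° = 40°
rotate link 1 by -11°: θ ← 40° -11° = 29°
rotate link 1 by -45°: θ ← 29° -45° = -16°
rotate link 1 by -90°: θ ← -16° -90° = -106°
rotate link 1 by +26°: θ ← -106° +26° = -80°
crank pin P = (r cos θ, r sin θ) = (9.724298, -55.149234)
h = r sin θ − e = -55.149234 − 15 = -70.149234
x = r cos θ + √(L² − h²) = 9.724298 + 285.508467 = 295.232765

295.2328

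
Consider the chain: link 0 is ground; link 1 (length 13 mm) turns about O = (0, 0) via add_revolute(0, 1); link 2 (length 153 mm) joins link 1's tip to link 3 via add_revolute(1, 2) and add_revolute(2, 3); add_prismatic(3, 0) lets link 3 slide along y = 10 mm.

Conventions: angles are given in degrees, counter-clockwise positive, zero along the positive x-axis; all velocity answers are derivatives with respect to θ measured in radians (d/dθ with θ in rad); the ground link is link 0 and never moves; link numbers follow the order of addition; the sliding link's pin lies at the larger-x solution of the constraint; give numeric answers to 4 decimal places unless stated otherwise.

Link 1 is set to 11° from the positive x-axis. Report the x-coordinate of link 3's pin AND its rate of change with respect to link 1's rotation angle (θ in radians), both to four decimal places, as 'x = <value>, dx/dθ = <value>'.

geometry: r = 13 mm, L = 153 mm, e = 10 mm
crank pin P = (r cos θ, r sin θ) = (12.761153, 2.480517)
h = r sin θ − e = 2.480517 − 10 = -7.519483
x = r cos θ + √(L² − h²) = 12.761153 + 152.815108 = 165.576262
dx/dθ = −r sin θ − h·r cos θ/√(L² − h²) (θ in radians; h = -7.519483) = -1.852586

x = 165.5763, dx/dθ = -1.8526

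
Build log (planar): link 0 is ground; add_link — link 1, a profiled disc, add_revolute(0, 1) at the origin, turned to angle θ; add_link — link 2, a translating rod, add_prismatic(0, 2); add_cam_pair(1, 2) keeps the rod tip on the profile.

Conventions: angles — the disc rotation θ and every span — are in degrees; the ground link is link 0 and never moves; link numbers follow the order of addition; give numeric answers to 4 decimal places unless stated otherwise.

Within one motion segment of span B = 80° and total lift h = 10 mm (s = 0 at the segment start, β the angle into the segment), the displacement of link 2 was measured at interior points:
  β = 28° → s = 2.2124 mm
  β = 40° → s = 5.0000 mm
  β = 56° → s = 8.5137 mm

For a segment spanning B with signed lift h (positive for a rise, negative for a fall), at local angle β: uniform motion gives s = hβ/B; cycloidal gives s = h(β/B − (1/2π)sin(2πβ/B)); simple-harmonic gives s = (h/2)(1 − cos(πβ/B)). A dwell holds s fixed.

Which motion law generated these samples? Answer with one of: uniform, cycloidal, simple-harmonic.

candidates at β/B = r: uniform s = h·r (linear in β); cycloidal s = h·(r − sin(2πr)/(2π)); simple-harmonic s = (h/2)(1 − cos(πr))
β=28°: printed 2.2124 | uniform 3.5000, cycloidal 2.2124, simple-harmonic 2.7300
β=40°: printed 5.0000 | uniform 5.0000, cycloidal 5.0000, simple-harmonic 5.0000
β=56°: printed 8.5137 | uniform 7.0000, cycloidal 8.5137, simple-harmonic 7.9389
only one law matches every sample → cycloidal

cycloidal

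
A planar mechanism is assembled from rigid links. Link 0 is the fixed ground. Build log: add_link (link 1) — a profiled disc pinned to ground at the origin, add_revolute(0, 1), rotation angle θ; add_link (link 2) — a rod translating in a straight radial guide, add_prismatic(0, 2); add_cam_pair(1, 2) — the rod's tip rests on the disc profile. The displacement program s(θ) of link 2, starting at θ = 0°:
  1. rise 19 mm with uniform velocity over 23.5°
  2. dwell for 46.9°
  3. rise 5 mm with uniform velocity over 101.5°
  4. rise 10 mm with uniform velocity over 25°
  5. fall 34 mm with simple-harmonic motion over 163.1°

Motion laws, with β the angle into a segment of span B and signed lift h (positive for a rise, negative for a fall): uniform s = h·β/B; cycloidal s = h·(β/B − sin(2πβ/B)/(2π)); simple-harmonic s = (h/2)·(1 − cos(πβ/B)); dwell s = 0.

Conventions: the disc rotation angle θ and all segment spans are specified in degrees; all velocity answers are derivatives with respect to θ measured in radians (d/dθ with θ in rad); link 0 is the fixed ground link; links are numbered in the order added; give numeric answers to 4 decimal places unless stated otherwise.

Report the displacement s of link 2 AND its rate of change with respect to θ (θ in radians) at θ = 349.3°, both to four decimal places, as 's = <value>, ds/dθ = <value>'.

seg 1 [0°–23.5°] uniform, h=19: full span → s += 19 → s = 19.0000
seg 2 [23.5°–70.4°] dwell: s stays 19.0000
seg 3 [70.4°–171.9°] uniform, h=5: full span → s += 5 → s = 24.0000
seg 4 [171.9°–196.9°] uniform, h=10: full span → s += 10 → s = 34.0000
seg 5 [196.9°–360°] simple-harmonic, h=-34: θ=349.3° here. β=152.4, B=163.1. -34/2·(1 − cos(π·0.9344)) = -33.6402 → s = 0.3598
velocity in seg [196.9°–360°] (simple-harmonic), θ in radians: β = 152.4° = 2.6599 rad, B = 163.1° = 2.8466 rad; ds/dθ = (πh/(2B)) sin(πβ/B) = (π·(-34)/(2·2.8466)) sin(π·0.9344) = -3.839442 mm/rad

s = 0.3598, ds/dθ = -3.8394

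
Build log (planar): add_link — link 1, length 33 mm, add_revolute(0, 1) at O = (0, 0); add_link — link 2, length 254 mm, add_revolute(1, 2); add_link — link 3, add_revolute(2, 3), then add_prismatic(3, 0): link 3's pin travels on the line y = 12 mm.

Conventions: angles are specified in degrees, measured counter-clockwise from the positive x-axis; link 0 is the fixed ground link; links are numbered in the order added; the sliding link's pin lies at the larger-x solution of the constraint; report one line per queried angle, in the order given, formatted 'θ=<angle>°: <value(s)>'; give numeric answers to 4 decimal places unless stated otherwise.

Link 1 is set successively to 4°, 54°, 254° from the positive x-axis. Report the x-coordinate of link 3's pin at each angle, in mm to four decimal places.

geometry: r = 33 mm, L = 254 mm, e = 12 mm
θ=4°: crank pin P = (r cos θ, r sin θ) = (32.919614, 2.301964)
θ=4°: h = r sin θ − e = 2.301964 − 12 = -9.698036
θ=4°: x = r cos θ + √(L² − h²) = 32.919614 + 253.814791 = 286.734405
θ=54°: crank pin P = (r cos θ, r sin θ) = (19.396913, 26.697561)
θ=54°: h = r sin θ − e = 26.697561 − 12 = 14.697561
θ=54°: x = r cos θ + √(L² − h²) = 19.396913 + 253.574411 = 272.971324
θ=254°: crank pin P = (r cos θ, r sin θ) = (-9.096033, -31.721636)
θ=254°: h = r sin θ − e = -31.721636 − 12 = -43.721636
θ=254°: x = r cos θ + √(L² − h²) = -9.096033 + 250.208750 = 241.112717

θ=4°: 286.7344
θ=54°: 272.9713
θ=254°: 241.1127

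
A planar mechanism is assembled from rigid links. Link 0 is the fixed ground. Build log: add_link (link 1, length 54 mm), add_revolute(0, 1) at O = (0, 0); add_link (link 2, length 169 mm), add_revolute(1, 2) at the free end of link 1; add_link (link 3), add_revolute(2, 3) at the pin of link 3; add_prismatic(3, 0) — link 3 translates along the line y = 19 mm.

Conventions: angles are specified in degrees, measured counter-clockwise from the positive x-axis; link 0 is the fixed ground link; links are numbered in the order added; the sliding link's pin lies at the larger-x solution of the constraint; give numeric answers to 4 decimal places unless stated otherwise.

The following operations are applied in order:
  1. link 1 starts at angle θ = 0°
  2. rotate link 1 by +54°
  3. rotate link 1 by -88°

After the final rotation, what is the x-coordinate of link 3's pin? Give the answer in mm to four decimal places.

geometry: r = 54 mm, L = 169 mm, e = 19 mm; θ starts at 0°
rotate link 1 by +54°: θ ← 0° +54° = 54°
rotate link 1 by -88°: θ ← 54° -88° = -34°
crank pin P = (r cos θ, r sin θ) = (44.768029, -30.196417)
h = r sin θ − e = -30.196417 − 19 = -49.196417
x = r cos θ + √(L² − h²) = 44.768029 + 161.680897 = 206.448926

206.4489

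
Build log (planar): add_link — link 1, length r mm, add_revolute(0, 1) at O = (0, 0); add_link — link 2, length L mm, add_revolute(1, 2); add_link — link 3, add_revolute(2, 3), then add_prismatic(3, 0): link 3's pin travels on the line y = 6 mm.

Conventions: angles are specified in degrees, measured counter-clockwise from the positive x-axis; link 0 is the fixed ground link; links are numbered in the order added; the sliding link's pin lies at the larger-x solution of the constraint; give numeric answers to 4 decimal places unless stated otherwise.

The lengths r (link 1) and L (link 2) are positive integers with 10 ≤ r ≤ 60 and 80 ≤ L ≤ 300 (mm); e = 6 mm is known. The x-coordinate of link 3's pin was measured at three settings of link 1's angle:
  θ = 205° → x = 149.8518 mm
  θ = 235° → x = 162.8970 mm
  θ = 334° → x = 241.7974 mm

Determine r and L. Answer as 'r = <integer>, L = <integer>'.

constraint per measurement: (x − r cos θ)² + (r sin θ − e)² = L²
subtracting the θ₁ and θ₂ equations cancels the r² and L² terms:
r = (x₁² − x₂²) / (2[(x₁cos θ₁ + e sin θ₁) − (x₂cos θ₂ + e sin θ₂)]) = 51.0000 → r = 51
L² = (x₁ − r cos θ₁)² + (r sin θ₁ − e)² = 39204.0134 → L = 198.0000 → L = 198
check at θ₃=334°: x = 241.7974 (printed 241.7974) ✓

r = 51, L = 198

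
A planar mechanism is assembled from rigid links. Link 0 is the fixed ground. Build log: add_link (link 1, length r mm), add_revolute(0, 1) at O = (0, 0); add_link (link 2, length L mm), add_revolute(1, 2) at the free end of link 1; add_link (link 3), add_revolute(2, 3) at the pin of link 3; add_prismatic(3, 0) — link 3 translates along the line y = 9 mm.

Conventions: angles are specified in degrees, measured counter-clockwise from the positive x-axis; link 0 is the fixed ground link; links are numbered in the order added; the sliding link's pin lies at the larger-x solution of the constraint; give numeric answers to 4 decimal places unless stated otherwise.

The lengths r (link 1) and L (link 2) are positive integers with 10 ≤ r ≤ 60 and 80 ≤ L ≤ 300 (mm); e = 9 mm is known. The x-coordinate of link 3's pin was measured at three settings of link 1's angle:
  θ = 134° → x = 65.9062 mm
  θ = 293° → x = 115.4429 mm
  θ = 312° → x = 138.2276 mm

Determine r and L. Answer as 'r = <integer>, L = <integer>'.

constraint per measurement: (x − r cos θ)² + (r sin θ − e)² = L²
subtracting the θ₁ and θ₂ equations cancels the r² and L² terms:
r = (x₁² − x₂²) / (2[(x₁cos θ₁ + e sin θ₁) − (x₂cos θ₂ + e sin θ₂)]) = 59.0000 → r = 59
L² = (x₁ − r cos θ₁)² + (r sin θ₁ − e)² = 12543.9990 → L = 112.0000 → L = 112
check at θ₃=312°: x = 138.2276 (printed 138.2276) ✓

r = 59, L = 112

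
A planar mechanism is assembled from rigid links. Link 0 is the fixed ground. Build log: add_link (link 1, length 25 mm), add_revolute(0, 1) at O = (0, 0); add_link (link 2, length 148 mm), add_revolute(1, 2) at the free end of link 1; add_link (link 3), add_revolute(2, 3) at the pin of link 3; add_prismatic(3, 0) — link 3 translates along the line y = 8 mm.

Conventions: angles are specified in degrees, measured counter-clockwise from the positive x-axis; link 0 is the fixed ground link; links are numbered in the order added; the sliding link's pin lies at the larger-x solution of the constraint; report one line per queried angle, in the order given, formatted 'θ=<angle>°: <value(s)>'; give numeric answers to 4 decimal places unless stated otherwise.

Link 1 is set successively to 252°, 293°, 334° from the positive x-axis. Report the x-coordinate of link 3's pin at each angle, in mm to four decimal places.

geometry: r = 25 mm, L = 148 mm, e = 8 mm
θ=252°: crank pin P = (r cos θ, r sin θ) = (-7.725425, -23.776413)
θ=252°: h = r sin θ − e = -23.776413 − 8 = -31.776413
θ=252°: x = r cos θ + √(L² − h²) = -7.725425 + 144.548468 = 136.823043
θ=293°: crank pin P = (r cos θ, r sin θ) = (9.768278, -23.012621)
θ=293°: h = r sin θ − e = -23.012621 − 8 = -31.012621
θ=293°: x = r cos θ + √(L² − h²) = 9.768278 + 144.714261 = 154.482539
θ=334°: crank pin P = (r cos θ, r sin θ) = (22.469851, -10.959279)
θ=334°: h = r sin θ − e = -10.959279 − 8 = -18.959279
θ=334°: x = r cos θ + √(L² − h²) = 22.469851 + 146.780604 = 169.250455

θ=252°: 136.8230
θ=293°: 154.4825
θ=334°: 169.2505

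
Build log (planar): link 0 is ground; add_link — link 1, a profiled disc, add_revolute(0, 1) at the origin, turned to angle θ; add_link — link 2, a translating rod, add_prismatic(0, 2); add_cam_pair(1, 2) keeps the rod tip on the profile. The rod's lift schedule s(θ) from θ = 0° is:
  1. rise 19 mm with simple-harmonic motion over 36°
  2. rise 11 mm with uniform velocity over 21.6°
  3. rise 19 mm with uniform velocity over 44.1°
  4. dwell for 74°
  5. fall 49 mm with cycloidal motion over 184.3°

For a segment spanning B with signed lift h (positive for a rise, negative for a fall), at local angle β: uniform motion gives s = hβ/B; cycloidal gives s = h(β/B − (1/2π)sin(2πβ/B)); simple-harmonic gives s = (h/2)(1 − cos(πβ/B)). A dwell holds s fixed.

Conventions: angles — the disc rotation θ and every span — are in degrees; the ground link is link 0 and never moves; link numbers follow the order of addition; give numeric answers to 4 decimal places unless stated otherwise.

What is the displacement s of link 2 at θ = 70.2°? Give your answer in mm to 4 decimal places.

seg 1 [0°–36°] simple-harmonic, h=19: full span → s += 19 → s = 19.0000
seg 2 [36°–57.6°] uniform, h=11: full span → s += 11 → s = 30.0000
seg 3 [57.6°–101.7°] uniform, h=19: θ=70.2° here. β=12.6, B=44.1. 19·12.6/44.1 = 5.4286 → s = 35.4286

35.4286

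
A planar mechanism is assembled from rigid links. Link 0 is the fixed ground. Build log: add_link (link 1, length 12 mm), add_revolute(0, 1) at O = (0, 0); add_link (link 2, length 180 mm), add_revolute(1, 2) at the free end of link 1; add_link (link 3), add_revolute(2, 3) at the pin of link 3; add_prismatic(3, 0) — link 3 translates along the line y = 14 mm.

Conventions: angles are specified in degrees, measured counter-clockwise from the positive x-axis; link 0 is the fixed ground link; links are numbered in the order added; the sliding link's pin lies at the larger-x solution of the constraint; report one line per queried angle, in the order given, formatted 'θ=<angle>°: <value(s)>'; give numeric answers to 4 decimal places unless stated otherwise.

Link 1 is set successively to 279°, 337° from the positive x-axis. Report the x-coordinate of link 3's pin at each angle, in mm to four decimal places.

geometry: r = 12 mm, L = 180 mm, e = 14 mm
θ=279°: crank pin P = (r cos θ, r sin θ) = (1.877214, -11.852260)
θ=279°: h = r sin θ − e = -11.852260 − 14 = -25.852260
θ=279°: x = r cos θ + √(L² − h²) = 1.877214 + 178.133828 = 180.011041
θ=337°: crank pin P = (r cos θ, r sin θ) = (11.046058, -4.688774)
θ=337°: h = r sin θ − e = -4.688774 − 14 = -18.688774
θ=337°: x = r cos θ + √(L² − h²) = 11.046058 + 179.027176 = 190.073234

θ=279°: 180.0110
θ=337°: 190.0732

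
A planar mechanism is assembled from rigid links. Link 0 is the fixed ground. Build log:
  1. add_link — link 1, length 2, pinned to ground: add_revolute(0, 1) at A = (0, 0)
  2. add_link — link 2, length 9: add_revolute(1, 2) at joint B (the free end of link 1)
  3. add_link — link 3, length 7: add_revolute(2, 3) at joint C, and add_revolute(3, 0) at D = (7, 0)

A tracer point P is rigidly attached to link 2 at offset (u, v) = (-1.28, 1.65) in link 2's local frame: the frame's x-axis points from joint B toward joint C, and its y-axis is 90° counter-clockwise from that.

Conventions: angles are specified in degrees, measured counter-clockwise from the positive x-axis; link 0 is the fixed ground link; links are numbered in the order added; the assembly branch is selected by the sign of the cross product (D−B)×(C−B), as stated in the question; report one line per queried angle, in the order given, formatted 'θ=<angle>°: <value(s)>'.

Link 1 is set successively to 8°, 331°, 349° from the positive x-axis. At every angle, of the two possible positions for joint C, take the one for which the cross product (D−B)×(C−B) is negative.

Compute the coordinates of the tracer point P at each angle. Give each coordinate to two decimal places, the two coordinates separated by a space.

A=(0,0), D=(7.00,0)
θ=8°: B = A + 2.00·(cos8°, sin8°) = (1.9805, 0.2783)
θ=8°: |BD| = 5.0272
θ=8°: circle(B,9.00) ∩ circle(D,7.00): a=5.6963, h=6.9679
θ=8°:   candidates: C₊=(8.0539,6.9202) cross=35.029; C₋=(7.2823,-6.9943) cross=-35.029
θ=8°:   branch - wants cross < 0 → take C=(7.2823,-6.9943) (cross=-35.029)
θ=8°: ex = (C−B)/|BC| = (0.5891,-0.8081); ey = (0.8081,0.5891)
θ=8°: P = B + -1.28·ex + 1.65·ey = (2.5598,2.2847)
θ=331°: B = A + 2.00·(cos331°, sin331°) = (1.7492, -0.9696)
θ=331°: |BD| = 5.3395
θ=331°: circle(B,9.00) ∩ circle(D,7.00): a=5.6663, h=6.9924
θ=331°:   candidates: C₊=(6.0516,6.9354) cross=37.336; C₋=(8.5911,-6.8168) cross=-37.336
θ=331°:   branch - wants cross < 0 → take C=(8.5911,-6.8168) (cross=-37.336)
θ=331°: ex = (C−B)/|BC| = (0.7602,-0.6497); ey = (0.6497,0.7602)
θ=331°: P = B + -1.28·ex + 1.65·ey = (1.8482,1.1163)
θ=349°: B = A + 2.00·(cos349°, sin349°) = (1.9633, -0.3816)
θ=349°: |BD| = 5.0512
θ=349°: circle(B,9.00) ∩ circle(D,7.00): a=5.6932, h=6.9705
θ=349°:   candidates: C₊=(7.1135,6.9991) cross=35.209; C₋=(8.1668,-6.9021) cross=-35.209
θ=349°:   branch - wants cross < 0 → take C=(8.1668,-6.9021) (cross=-35.209)
θ=349°: ex = (C−B)/|BC| = (0.6893,-0.7245); ey = (0.7245,0.6893)
θ=349°: P = B + -1.28·ex + 1.65·ey = (2.2764,1.6830)

θ=8°: 2.56 2.28
θ=331°: 1.85 1.12
θ=349°: 2.28 1.68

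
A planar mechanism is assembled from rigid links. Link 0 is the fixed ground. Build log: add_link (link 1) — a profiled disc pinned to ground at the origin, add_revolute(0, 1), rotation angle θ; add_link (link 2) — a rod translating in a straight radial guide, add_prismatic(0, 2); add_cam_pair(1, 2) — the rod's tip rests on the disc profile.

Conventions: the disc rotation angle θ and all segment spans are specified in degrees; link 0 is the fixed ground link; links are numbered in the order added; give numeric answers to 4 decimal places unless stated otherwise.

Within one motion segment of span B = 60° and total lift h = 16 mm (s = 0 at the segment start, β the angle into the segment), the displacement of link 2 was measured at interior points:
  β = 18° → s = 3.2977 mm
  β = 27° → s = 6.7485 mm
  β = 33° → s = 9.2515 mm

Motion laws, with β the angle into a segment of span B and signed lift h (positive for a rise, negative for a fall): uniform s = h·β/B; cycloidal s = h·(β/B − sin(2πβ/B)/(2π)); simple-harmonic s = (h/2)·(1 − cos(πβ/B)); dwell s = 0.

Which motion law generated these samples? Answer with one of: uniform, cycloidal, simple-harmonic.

candidates at β/B = r: uniform s = h·r (linear in β); cycloidal s = h·(r − sin(2πr)/(2π)); simple-harmonic s = (h/2)(1 − cos(πr))
β=18°: printed 3.2977 | uniform 4.8000, cycloidal 2.3782, simple-harmonic 3.2977
β=27°: printed 6.7485 | uniform 7.2000, cycloidal 6.4131, simple-harmonic 6.7485
β=33°: printed 9.2515 | uniform 8.8000, cycloidal 9.5869, simple-harmonic 9.2515
only one law matches every sample → simple-harmonic

simple-harmonic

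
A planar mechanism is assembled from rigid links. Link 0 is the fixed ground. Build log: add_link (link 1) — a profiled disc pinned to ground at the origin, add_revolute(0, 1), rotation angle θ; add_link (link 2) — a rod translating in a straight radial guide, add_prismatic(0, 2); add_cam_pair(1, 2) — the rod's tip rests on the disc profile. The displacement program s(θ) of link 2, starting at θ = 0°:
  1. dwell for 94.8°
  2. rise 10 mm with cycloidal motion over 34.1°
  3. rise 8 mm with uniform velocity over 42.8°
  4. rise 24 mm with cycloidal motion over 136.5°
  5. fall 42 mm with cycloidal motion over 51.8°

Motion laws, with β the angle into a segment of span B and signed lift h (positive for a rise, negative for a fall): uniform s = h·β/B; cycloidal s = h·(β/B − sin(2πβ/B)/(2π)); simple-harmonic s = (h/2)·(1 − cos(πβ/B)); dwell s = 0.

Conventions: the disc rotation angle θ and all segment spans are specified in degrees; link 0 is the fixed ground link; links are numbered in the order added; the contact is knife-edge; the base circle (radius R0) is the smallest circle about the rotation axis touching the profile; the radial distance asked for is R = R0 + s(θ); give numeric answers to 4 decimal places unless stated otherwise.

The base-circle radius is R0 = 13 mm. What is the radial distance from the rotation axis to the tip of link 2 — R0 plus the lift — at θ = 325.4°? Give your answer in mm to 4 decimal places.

seg 1 [0°–94.8°] dwell: s stays 0.0000
seg 2 [94.8°–128.9°] cycloidal, h=10: full span → s += 10 → s = 10.0000
seg 3 [128.9°–171.7°] uniform, h=8: full span → s += 8 → s = 18.0000
seg 4 [171.7°–308.2°] cycloidal, h=24: full span → s += 24 → s = 42.0000
seg 5 [308.2°–360°] cycloidal, h=-42: θ=325.4° here. β=17.2, B=51.8. -42·(0.3320 − sin(2π·0.3320)/(2π)) = -8.1302 → s = 33.8698
R = R0 + s = 13 + 33.8698 = 46.8698

46.8698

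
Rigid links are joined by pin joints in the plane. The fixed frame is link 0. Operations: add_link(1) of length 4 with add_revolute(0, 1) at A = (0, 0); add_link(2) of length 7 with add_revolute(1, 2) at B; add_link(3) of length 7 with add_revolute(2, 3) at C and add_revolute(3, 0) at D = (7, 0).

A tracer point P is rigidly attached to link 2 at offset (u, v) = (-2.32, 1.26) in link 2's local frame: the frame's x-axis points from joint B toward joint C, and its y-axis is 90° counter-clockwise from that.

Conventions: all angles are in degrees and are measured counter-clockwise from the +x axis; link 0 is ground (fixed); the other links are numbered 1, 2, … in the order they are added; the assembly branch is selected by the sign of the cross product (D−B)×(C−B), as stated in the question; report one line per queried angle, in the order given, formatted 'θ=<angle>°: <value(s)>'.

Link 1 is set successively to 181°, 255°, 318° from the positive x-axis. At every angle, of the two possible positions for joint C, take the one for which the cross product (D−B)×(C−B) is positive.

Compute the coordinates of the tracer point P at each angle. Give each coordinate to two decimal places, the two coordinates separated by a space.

A=(0,0), D=(7.00,0)
θ=181°: B = A + 4.00·(cos181°, sin181°) = (-3.9994, -0.0698)
θ=181°: |BD| = 10.9996
θ=181°: circle(B,7.00) ∩ circle(D,7.00): a=5.4998, h=4.3304
θ=181°:   candidates: C₊=(1.4728,4.2954) cross=47.632; C₋=(1.5278,-4.3652) cross=-47.632
θ=181°:   branch + wants cross > 0 → take C=(1.4728,4.2954) (cross=47.632)
θ=181°: ex = (C−B)/|BC| = (0.7817,0.6236); ey = (-0.6236,0.7817)
θ=181°: P = B + -2.32·ex + 1.26·ey = (-6.5988,-0.5316)
θ=255°: B = A + 4.00·(cos255°, sin255°) = (-1.0353, -3.8637)
θ=255°: |BD| = 8.9159
θ=255°: circle(B,7.00) ∩ circle(D,7.00): a=4.4580, h=5.3969
θ=255°:   candidates: C₊=(0.6436,2.9320) cross=48.118; C₋=(5.3211,-6.7957) cross=-48.118
θ=255°:   branch + wants cross > 0 → take C=(0.6436,2.9320) (cross=48.118)
θ=255°: ex = (C−B)/|BC| = (0.2398,0.9708); ey = (-0.9708,0.2398)
θ=255°: P = B + -2.32·ex + 1.26·ey = (-2.8149,-5.8138)
θ=318°: B = A + 4.00·(cos318°, sin318°) = (2.9726, -2.6765)
θ=318°: |BD| = 4.8357
θ=318°: circle(B,7.00) ∩ circle(D,7.00): a=2.4178, h=6.5692
θ=318°:   candidates: C₊=(1.3503,4.1329) cross=31.766; C₋=(8.6223,-6.8094) cross=-31.766
θ=318°:   branch + wants cross > 0 → take C=(1.3503,4.1329) (cross=31.766)
θ=318°: ex = (C−B)/|BC| = (-0.2318,0.9728); ey = (-0.9728,-0.2318)
θ=318°: P = B + -2.32·ex + 1.26·ey = (2.2846,-5.2254)

θ=181°: -6.60 -0.53
θ=255°: -2.81 -5.81
θ=318°: 2.28 -5.23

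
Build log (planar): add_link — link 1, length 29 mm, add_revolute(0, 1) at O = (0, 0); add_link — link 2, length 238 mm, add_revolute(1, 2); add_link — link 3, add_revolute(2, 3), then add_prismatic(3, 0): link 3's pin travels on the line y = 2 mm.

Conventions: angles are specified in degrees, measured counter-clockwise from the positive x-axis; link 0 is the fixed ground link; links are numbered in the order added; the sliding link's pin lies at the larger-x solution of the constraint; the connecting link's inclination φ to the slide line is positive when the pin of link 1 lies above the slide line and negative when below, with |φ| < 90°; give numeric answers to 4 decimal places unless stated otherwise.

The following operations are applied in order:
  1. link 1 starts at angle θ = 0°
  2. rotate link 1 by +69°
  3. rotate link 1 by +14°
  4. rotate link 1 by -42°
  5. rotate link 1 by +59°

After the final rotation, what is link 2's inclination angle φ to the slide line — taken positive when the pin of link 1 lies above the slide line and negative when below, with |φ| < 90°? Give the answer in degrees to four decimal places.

geometry: r = 29 mm, L = 238 mm, e = 2 mm; θ starts at 0°
rotate link 1 by +69°: θ ← 0° +69° = 69°
rotate link 1 by +14°: θ ← 69° +14° = 83°
rotate link 1 by -42°: θ ← 83° -42° = 41°
rotate link 1 by +59°: θ ← 41° +59° = 100°
h = r sin θ − e = 28.559425 − 2 = 26.559425
sin φ = h / L = 26.559425 / 238 = 0.11159422
φ = arcsin(0.11159422) = 6.407224°

6.4072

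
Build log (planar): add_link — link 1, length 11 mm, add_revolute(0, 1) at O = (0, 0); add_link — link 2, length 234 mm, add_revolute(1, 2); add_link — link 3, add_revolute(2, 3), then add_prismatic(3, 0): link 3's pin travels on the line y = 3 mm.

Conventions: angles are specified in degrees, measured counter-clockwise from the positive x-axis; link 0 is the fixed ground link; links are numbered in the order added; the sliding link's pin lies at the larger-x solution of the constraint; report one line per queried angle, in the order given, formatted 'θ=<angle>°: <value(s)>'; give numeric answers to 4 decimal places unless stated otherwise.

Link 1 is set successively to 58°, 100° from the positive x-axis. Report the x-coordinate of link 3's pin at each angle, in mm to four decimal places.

geometry: r = 11 mm, L = 234 mm, e = 3 mm
θ=58°: crank pin P = (r cos θ, r sin θ) = (5.829112, 9.328529)
θ=58°: h = r sin θ − e = 9.328529 − 3 = 6.328529
θ=58°: x = r cos θ + √(L² − h²) = 5.829112 + 233.914407 = 239.743519
θ=100°: crank pin P = (r cos θ, r sin θ) = (-1.910130, 10.832885)
θ=100°: h = r sin θ − e = 10.832885 − 3 = 7.832885
θ=100°: x = r cos θ + √(L² − h²) = -1.910130 + 233.868865 = 231.958735

θ=58°: 239.7435
θ=100°: 231.9587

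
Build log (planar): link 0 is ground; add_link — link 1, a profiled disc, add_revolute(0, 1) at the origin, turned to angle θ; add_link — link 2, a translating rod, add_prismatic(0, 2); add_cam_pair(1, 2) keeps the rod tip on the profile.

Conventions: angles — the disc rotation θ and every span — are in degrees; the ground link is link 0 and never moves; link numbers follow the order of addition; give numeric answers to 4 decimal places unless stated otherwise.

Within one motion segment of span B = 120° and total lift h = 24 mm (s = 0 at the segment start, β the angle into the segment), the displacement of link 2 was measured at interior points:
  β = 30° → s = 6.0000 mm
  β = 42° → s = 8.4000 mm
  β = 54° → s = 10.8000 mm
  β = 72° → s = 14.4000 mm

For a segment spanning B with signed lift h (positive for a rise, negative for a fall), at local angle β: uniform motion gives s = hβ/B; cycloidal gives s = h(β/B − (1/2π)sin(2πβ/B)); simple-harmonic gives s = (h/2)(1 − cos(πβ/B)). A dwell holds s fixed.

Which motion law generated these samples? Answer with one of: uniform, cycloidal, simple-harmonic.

candidates at β/B = r: uniform s = h·r (linear in β); cycloidal s = h·(r − sin(2πr)/(2π)); simple-harmonic s = (h/2)(1 − cos(πr))
β=30°: printed 6.0000 | uniform 6.0000, cycloidal 2.1803, simple-harmonic 3.5147
β=42°: printed 8.4000 | uniform 8.4000, cycloidal 5.3098, simple-harmonic 6.5521
β=54°: printed 10.8000 | uniform 10.8000, cycloidal 9.6196, simple-harmonic 10.1228
β=72°: printed 14.4000 | uniform 14.4000, cycloidal 16.6452, simple-harmonic 15.7082
only one law matches every sample → uniform

uniform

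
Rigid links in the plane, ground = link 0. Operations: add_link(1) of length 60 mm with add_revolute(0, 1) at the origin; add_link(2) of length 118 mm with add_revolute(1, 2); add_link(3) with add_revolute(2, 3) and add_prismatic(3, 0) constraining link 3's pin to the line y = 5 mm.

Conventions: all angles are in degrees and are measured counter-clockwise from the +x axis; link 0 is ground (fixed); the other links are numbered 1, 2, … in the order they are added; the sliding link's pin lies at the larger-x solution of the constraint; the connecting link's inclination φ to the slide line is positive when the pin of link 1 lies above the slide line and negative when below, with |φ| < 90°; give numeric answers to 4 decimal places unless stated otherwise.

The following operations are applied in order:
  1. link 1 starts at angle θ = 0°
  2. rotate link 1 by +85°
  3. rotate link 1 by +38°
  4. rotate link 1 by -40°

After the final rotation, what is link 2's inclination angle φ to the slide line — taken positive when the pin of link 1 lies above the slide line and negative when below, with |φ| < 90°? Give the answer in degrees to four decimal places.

geometry: r = 60 mm, L = 118 mm, e = 5 mm; θ starts at 0°
rotate link 1 by +85°: θ ← 0° +85° = 85°
rotate link 1 by +38°: θ ← 85° +38° = 123°
rotate link 1 by -40°: θ ← 123° -40° = 83°
h = r sin θ − e = 59.552769 − 5 = 54.552769
sin φ = h / L = 54.552769 / 118 = 0.46231160
φ = arcsin(0.46231160) = 27.536372°

27.5364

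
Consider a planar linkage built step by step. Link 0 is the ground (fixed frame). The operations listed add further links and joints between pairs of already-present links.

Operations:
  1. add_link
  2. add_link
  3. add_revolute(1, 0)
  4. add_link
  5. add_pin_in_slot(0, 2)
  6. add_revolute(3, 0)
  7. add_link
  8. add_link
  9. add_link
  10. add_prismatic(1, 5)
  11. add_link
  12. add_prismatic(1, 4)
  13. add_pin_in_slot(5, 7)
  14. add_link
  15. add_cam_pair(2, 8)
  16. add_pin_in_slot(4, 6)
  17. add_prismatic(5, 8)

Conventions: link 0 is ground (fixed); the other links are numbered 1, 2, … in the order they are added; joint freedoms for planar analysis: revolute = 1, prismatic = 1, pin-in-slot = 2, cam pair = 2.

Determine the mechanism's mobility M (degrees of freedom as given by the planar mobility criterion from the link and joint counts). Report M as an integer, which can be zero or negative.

link 0 = ground. State L|J1|J2 = 1|0|0
+link1  2|0|0
+link2  3|0|0
R(1,0) f=1→J1  3|1|0
+link3  4|1|0
PS(0,2) f=2→J2  4|1|1
R(3,0) f=1→J1  4|2|1
+link4  5|2|1
+link5  6|2|1
+link6  7|2|1
P(1,5) f=1→J1  7|3|1
+link7  8|3|1
P(1,4) f=1→J1  8|4|1
PS(5,7) f=2→J2  8|4|2
+link8  9|4|2
C(2,8) f=2→J2  9|4|3
PS(4,6) f=2→J2  9|4|4
P(5,8) f=1→J1  9|5|4
M = 3(9−1)−2·5−4 = 24−10−4 = 10

M = 10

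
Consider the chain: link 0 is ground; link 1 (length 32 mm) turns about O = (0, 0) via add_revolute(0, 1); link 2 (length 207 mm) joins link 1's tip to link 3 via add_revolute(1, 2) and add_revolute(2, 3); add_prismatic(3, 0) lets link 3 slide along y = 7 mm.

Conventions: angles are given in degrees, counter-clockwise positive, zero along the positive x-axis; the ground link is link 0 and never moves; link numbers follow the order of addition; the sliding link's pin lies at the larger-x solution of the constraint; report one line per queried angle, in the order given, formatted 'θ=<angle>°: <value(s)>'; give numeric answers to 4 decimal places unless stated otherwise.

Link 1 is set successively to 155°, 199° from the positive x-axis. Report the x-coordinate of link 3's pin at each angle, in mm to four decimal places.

geometry: r = 32 mm, L = 207 mm, e = 7 mm
θ=155°: crank pin P = (r cos θ, r sin θ) = (-29.001849, 13.523784)
θ=155°: h = r sin θ − e = 13.523784 − 7 = 6.523784
θ=155°: x = r cos θ + √(L² − h²) = -29.001849 + 206.897173 = 177.895324
θ=199°: crank pin P = (r cos θ, r sin θ) = (-30.256594, -10.418181)
θ=199°: h = r sin θ − e = -10.418181 − 7 = -17.418181
θ=199°: x = r cos θ + √(L² − h²) = -30.256594 + 206.265865 = 176.009270

θ=155°: 177.8953
θ=199°: 176.0093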